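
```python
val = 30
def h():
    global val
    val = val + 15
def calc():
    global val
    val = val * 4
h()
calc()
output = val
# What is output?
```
180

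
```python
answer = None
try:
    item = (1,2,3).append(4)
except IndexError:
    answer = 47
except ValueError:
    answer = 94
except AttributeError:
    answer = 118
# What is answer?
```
118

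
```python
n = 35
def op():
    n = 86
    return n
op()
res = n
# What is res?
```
35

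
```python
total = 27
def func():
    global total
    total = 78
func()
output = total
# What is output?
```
78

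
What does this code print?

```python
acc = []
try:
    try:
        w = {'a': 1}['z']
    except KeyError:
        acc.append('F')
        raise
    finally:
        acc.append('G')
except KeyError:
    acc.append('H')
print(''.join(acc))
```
FGH

finally runs before re-raised exception propagates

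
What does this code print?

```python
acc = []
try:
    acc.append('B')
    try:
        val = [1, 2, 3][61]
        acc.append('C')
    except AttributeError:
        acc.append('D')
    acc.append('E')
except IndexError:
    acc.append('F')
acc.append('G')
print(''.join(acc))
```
BFG

Inner handler doesn't match, propagates to outer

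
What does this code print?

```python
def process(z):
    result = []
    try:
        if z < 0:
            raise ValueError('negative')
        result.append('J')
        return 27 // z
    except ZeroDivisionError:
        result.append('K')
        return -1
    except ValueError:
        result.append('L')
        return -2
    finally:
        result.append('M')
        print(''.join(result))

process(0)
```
JKM

z=0 causes ZeroDivisionError, caught, finally prints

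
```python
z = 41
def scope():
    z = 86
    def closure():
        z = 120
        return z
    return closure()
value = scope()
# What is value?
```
120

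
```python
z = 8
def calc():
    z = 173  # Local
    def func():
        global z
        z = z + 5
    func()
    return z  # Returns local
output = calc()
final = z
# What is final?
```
13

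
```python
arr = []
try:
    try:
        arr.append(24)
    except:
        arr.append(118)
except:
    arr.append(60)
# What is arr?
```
[24]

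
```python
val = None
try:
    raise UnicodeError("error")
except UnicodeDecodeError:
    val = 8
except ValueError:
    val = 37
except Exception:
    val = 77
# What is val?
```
37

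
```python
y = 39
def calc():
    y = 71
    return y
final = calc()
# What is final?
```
71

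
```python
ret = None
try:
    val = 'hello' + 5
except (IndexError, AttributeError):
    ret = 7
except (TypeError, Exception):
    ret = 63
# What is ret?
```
63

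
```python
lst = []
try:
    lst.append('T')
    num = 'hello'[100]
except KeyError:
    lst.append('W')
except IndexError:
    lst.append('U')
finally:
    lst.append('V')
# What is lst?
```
['T', 'U', 'V']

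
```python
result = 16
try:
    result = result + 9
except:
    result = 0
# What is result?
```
25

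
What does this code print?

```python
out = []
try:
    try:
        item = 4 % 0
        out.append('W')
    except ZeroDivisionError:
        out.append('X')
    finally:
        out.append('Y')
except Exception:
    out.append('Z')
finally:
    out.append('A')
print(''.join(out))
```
XYA

Both finally blocks run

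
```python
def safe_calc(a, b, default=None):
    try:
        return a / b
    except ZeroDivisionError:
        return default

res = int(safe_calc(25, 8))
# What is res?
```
3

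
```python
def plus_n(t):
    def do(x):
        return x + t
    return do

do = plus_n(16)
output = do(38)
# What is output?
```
54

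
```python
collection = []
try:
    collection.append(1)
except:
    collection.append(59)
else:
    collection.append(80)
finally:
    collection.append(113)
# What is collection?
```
[1, 80, 113]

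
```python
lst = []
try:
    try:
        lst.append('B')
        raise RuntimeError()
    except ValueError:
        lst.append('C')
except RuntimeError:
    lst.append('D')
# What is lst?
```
['B', 'D']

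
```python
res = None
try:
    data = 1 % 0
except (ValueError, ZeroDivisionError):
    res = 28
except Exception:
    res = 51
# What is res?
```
28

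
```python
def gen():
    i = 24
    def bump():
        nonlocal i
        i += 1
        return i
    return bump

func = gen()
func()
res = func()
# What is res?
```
26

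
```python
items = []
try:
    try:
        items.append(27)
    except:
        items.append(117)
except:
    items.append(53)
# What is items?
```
[27]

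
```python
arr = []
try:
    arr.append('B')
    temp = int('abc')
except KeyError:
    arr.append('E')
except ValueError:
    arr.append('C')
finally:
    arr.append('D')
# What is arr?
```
['B', 'C', 'D']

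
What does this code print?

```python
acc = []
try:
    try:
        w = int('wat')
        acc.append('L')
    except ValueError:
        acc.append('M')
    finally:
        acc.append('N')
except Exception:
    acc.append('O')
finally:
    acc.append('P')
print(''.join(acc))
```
MNP

Both finally blocks run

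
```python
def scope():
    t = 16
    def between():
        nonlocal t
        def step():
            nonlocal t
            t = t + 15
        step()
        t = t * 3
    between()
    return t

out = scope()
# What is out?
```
93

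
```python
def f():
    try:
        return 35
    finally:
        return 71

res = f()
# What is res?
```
71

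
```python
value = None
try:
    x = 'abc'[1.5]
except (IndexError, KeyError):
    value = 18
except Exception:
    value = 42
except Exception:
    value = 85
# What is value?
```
42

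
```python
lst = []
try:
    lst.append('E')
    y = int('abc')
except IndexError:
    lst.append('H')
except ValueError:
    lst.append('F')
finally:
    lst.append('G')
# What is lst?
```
['E', 'F', 'G']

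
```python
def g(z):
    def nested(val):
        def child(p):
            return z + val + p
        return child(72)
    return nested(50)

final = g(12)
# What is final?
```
134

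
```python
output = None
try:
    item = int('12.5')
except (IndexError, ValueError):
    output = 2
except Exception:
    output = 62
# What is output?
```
2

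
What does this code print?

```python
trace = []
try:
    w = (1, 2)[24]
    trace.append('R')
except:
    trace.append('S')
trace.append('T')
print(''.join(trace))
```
ST

Exception raised in try, caught by bare except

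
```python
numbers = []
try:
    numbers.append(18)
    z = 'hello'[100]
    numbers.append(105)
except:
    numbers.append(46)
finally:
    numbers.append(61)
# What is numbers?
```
[18, 46, 61]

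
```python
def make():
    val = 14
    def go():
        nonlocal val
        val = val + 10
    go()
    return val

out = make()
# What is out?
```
24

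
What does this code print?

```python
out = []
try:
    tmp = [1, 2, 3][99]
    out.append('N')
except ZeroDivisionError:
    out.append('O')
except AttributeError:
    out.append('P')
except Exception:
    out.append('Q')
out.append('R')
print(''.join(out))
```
QR

IndexError not specifically caught, falls to Exception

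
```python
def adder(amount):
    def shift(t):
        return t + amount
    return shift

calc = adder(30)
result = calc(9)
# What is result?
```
39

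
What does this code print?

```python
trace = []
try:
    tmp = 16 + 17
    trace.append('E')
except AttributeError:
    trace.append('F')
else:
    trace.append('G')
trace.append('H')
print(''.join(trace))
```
EGH

else block runs when no exception occurs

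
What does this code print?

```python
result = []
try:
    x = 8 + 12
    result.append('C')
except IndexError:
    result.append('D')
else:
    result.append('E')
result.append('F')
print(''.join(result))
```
CEF

else block runs when no exception occurs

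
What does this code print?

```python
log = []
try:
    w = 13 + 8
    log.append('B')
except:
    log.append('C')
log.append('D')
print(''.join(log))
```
BD

No exception, try block completes normally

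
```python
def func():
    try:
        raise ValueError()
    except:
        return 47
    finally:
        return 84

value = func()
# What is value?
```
84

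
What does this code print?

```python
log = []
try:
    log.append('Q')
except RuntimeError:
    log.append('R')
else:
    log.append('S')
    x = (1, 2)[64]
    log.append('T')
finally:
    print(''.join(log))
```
QS

Try succeeds, else appends 'S', IndexError in else is uncaught, finally prints before exception propagates ('T' never appended)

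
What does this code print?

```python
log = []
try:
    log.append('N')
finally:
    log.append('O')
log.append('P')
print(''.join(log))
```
NOP

try/finally without except, no exception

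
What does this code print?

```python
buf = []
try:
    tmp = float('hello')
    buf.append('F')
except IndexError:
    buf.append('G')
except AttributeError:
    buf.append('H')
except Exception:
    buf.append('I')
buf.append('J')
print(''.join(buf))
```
IJ

ValueError not specifically caught, falls to Exception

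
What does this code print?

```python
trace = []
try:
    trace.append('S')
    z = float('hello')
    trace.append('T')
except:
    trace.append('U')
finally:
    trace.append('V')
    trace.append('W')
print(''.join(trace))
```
SUVW

Code before exception runs, then except, then all of finally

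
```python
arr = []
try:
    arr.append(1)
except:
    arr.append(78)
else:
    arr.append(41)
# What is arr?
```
[1, 41]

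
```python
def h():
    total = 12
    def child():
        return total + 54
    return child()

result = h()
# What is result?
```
66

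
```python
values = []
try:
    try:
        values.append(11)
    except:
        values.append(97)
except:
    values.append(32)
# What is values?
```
[11]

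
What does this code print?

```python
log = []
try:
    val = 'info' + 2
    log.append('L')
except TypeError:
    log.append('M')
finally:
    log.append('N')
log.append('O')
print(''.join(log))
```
MNO

finally always runs, even after exception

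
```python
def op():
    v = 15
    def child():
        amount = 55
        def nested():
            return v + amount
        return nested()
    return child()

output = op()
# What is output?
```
70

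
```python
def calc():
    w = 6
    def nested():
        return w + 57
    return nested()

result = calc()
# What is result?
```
63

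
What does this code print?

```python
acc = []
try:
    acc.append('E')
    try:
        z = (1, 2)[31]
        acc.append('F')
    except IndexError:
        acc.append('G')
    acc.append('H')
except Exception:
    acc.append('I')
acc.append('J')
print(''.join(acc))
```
EGHJ

Inner exception caught by inner handler, outer continues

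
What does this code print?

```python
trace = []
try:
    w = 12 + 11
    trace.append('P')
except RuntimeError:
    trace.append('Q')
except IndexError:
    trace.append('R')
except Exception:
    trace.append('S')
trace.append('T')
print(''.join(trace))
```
PT

No exception, try block completes normally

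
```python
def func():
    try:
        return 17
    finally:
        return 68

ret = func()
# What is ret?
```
68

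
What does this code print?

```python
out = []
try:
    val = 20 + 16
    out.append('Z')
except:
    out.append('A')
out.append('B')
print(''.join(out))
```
ZB

No exception, try block completes normally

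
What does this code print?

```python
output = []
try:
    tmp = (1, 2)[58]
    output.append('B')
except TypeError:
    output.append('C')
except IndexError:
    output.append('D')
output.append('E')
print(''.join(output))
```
DE

IndexError is caught by its specific handler, not TypeError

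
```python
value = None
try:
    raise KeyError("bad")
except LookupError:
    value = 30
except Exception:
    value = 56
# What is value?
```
30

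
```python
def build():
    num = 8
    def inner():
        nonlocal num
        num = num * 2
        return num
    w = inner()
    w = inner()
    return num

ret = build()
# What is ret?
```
32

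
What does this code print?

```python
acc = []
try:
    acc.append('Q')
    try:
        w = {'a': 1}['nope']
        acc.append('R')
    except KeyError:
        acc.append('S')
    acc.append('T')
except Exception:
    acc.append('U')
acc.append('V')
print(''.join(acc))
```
QSTV

Inner exception caught by inner handler, outer continues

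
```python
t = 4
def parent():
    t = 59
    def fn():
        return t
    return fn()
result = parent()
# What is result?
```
59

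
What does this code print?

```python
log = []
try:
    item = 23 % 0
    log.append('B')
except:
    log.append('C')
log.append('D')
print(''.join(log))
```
CD

Exception raised in try, caught by bare except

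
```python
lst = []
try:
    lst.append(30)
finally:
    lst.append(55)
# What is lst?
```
[30, 55]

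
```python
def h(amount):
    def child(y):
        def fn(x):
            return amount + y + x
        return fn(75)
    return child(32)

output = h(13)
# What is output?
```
120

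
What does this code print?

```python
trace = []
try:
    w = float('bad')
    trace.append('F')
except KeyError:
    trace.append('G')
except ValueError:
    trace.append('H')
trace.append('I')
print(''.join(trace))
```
HI

ValueError is caught by its specific handler, not KeyError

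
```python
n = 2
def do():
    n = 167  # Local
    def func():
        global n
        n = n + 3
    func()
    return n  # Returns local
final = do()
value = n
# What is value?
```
5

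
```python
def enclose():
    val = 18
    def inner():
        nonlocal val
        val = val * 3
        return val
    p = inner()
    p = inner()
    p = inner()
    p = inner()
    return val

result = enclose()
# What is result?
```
1458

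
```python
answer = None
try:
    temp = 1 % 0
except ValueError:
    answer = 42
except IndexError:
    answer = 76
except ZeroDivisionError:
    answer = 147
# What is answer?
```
147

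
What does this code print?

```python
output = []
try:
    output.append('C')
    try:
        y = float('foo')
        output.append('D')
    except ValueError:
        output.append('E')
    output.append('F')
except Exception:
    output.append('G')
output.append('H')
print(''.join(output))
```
CEFH

Inner exception caught by inner handler, outer continues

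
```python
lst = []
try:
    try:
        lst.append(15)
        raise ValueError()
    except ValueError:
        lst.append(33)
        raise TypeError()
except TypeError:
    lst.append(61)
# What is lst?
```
[15, 33, 61]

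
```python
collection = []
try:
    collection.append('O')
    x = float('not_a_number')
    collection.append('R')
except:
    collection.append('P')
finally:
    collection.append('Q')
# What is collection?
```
['O', 'P', 'Q']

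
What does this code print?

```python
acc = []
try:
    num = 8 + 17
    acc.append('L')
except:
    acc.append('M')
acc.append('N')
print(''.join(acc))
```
LN

No exception, try block completes normally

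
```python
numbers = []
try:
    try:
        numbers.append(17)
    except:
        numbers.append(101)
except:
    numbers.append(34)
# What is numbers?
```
[17]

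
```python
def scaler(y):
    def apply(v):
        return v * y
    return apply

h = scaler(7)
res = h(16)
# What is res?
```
112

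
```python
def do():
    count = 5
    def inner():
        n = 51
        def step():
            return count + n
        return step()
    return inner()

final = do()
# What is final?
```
56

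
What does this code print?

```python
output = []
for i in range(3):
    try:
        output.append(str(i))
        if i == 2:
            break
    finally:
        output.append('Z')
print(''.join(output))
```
0Z1Z2Z

finally runs even when breaking out of loop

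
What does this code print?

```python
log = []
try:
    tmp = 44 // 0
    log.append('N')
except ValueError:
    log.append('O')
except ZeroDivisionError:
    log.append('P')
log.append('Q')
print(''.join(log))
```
PQ

ZeroDivisionError is caught by its specific handler, not ValueError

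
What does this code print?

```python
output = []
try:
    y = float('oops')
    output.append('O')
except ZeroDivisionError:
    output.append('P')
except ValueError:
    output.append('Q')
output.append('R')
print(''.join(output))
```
QR

ValueError is caught by its specific handler, not ZeroDivisionError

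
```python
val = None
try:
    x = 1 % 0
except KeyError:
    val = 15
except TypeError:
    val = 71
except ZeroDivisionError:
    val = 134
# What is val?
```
134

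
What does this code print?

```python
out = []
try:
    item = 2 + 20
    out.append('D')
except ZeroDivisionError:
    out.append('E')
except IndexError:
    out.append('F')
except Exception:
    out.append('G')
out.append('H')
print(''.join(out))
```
DH

No exception, try block completes normally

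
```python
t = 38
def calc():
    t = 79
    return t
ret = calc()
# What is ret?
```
79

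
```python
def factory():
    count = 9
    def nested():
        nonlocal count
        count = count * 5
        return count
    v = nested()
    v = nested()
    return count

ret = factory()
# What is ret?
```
225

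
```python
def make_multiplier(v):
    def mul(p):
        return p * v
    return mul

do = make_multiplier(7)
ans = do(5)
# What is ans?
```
35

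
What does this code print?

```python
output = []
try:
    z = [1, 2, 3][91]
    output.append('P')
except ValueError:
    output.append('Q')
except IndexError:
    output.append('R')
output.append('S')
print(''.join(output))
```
RS

IndexError is caught by its specific handler, not ValueError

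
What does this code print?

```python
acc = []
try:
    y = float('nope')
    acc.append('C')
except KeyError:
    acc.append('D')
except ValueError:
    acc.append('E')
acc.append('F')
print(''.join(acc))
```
EF

ValueError is caught by its specific handler, not KeyError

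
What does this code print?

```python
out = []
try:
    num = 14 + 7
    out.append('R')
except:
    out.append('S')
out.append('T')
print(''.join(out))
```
RT

No exception, try block completes normally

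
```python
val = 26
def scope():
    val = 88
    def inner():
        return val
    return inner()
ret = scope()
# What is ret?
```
88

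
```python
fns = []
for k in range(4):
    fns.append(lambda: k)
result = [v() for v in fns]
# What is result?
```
[3, 3, 3, 3]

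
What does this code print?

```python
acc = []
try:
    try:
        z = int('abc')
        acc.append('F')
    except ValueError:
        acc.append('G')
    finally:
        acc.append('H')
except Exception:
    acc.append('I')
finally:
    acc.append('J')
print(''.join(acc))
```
GHJ

Both finally blocks run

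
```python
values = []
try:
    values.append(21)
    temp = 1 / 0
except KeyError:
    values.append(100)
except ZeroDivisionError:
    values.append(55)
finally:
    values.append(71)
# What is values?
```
[21, 55, 71]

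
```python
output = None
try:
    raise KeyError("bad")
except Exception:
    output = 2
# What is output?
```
2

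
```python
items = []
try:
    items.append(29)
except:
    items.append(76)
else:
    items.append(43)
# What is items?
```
[29, 43]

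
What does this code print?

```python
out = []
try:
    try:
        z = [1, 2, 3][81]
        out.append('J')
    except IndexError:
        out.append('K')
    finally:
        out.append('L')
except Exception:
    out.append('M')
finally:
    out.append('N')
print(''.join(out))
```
KLN

Both finally blocks run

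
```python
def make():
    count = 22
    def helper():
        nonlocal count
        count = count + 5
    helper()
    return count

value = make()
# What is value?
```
27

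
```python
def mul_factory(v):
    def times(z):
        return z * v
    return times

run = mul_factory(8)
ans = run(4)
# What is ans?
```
32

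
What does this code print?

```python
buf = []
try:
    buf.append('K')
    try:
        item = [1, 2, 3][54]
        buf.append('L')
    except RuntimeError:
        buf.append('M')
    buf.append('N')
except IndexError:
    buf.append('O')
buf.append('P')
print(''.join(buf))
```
KOP

Inner handler doesn't match, propagates to outer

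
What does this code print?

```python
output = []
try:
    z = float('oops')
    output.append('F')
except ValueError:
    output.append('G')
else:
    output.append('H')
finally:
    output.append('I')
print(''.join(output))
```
GI

Exception: except runs, else skipped, finally runs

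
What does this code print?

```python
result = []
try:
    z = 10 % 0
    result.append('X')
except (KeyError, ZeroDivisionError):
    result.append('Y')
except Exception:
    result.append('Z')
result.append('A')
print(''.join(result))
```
YA

ZeroDivisionError matches tuple containing it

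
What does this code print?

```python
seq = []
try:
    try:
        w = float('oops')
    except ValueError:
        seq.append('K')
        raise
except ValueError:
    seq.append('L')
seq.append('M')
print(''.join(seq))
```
KLM

raise without argument re-raises current exception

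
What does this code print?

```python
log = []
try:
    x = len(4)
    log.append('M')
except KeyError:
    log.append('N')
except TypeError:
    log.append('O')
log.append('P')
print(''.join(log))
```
OP

TypeError is caught by its specific handler, not KeyError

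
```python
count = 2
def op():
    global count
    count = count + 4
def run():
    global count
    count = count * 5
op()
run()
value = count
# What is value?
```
30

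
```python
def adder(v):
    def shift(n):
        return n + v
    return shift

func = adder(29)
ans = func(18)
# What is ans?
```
47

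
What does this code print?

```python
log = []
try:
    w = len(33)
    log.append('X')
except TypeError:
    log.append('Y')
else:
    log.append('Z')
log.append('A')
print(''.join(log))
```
YA

else block skipped when exception is caught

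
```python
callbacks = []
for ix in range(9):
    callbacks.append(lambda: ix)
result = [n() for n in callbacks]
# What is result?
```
[8, 8, 8, 8, 8, 8, 8, 8, 8]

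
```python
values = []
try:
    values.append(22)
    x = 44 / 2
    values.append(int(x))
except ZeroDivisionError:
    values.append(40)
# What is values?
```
[22, 22]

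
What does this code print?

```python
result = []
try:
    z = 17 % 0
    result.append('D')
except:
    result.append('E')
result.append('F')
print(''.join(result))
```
EF

Exception raised in try, caught by bare except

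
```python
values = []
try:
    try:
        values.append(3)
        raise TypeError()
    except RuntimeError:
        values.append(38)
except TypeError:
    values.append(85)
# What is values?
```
[3, 85]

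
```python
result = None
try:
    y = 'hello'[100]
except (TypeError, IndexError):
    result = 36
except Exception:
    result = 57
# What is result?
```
36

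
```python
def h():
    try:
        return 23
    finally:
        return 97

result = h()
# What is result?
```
97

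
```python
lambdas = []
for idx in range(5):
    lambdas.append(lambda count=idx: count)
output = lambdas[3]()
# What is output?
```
3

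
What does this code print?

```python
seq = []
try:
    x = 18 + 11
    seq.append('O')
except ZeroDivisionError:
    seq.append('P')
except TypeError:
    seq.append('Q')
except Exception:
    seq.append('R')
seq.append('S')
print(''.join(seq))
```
OS

No exception, try block completes normally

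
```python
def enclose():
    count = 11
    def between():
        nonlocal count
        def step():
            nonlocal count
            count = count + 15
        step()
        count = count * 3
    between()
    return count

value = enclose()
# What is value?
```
78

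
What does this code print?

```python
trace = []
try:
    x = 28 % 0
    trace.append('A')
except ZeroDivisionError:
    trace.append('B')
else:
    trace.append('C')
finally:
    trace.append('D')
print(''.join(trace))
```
BD

Exception: except runs, else skipped, finally runs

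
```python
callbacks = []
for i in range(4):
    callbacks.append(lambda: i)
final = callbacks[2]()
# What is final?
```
3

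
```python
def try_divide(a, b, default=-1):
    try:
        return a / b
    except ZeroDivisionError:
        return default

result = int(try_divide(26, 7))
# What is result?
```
3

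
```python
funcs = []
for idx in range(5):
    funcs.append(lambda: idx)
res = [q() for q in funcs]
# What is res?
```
[4, 4, 4, 4, 4]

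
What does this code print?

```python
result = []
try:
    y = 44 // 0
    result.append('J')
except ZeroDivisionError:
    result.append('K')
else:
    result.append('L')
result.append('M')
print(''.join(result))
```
KM

else block skipped when exception is caught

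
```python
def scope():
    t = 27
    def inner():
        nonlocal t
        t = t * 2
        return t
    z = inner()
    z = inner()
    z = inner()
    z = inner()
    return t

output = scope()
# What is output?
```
432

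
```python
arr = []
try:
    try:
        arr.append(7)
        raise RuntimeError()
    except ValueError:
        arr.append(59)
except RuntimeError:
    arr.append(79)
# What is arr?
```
[7, 79]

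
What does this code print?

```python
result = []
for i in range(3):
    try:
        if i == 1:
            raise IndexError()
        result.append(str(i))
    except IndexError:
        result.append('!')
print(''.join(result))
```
0!2

Exception on i=1 caught, loop continues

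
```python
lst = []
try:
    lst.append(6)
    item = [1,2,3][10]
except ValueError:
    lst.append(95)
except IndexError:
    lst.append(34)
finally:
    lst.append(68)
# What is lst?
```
[6, 34, 68]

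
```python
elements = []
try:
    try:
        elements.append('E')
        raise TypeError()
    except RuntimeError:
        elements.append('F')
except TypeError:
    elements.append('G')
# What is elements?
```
['E', 'G']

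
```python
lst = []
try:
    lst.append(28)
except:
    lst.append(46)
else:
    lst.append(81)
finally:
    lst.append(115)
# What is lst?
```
[28, 81, 115]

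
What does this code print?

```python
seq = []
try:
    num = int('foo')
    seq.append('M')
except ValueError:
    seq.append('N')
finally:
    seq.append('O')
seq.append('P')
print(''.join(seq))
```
NOP

finally always runs, even after exception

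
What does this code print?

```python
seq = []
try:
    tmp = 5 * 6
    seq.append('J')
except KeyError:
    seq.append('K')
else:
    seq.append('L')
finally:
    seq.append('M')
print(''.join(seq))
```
JLM

else runs before finally when no exception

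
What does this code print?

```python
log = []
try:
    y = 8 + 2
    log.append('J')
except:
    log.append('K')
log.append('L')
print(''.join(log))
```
JL

No exception, try block completes normally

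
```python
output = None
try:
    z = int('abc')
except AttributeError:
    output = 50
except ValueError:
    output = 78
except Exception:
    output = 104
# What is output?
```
78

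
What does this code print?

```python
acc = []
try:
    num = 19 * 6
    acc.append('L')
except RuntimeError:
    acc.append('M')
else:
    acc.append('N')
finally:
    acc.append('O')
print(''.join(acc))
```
LNO

else runs before finally when no exception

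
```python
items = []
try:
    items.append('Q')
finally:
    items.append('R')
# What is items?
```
['Q', 'R']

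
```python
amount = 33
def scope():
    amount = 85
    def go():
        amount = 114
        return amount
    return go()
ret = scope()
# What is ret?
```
114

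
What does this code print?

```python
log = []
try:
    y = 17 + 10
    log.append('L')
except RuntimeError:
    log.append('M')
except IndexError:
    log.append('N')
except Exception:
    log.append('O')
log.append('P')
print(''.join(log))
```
LP

No exception, try block completes normally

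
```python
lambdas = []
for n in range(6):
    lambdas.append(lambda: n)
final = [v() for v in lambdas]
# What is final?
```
[5, 5, 5, 5, 5, 5]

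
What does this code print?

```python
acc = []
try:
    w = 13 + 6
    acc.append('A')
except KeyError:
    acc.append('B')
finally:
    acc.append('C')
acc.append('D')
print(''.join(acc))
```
ACD

finally runs after normal execution too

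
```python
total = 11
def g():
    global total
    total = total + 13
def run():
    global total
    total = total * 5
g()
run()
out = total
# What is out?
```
120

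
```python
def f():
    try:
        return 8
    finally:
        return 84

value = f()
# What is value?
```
84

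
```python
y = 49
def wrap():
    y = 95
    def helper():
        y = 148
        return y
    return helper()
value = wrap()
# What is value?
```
148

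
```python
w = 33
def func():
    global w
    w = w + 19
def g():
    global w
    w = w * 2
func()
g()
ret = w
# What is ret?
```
104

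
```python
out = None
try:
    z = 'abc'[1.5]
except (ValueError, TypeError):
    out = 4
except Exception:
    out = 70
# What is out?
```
4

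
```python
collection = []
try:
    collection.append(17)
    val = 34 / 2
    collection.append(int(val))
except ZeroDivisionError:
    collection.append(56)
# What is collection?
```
[17, 17]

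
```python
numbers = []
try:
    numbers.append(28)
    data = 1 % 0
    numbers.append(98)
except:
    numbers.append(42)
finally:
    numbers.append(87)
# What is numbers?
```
[28, 42, 87]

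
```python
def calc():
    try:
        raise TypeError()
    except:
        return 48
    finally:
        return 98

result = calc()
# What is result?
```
98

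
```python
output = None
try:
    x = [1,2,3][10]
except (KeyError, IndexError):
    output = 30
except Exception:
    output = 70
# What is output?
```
30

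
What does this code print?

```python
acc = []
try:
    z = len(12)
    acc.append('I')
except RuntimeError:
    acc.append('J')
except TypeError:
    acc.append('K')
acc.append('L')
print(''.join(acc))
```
KL

TypeError is caught by its specific handler, not RuntimeError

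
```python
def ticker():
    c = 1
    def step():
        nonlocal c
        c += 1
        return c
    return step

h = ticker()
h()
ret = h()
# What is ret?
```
3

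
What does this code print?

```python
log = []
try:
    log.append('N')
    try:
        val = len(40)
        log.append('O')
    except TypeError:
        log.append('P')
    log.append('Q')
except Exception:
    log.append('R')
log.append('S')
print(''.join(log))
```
NPQS

Inner exception caught by inner handler, outer continues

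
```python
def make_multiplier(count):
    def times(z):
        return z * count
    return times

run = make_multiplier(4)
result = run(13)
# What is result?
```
52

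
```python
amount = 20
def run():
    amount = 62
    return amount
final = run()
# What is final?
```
62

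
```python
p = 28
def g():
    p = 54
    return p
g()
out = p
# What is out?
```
28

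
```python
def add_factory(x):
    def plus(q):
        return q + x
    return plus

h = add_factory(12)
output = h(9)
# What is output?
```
21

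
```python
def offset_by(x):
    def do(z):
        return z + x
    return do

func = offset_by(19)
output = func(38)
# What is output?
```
57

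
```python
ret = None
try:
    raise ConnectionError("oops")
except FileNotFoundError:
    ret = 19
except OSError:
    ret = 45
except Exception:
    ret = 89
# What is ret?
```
45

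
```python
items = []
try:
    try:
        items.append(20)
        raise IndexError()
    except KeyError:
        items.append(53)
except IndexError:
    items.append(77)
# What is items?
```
[20, 77]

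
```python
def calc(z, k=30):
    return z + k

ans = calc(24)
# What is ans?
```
54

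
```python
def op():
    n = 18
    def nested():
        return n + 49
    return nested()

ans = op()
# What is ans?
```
67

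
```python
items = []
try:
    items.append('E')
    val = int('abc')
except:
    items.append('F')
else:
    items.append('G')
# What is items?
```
['E', 'F']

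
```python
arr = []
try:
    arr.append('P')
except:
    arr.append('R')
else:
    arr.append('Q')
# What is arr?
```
['P', 'Q']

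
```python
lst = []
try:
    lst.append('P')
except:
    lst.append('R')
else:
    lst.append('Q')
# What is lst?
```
['P', 'Q']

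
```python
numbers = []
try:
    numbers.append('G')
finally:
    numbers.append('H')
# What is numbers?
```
['G', 'H']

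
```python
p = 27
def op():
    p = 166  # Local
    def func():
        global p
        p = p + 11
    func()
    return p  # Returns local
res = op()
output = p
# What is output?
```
38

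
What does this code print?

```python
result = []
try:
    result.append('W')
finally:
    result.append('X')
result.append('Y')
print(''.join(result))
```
WXY

try/finally without except, no exception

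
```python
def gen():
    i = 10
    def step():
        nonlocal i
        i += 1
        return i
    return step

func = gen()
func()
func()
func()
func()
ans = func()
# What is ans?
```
15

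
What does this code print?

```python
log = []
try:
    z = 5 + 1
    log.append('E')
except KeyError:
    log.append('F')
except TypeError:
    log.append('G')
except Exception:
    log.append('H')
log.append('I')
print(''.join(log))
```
EI

No exception, try block completes normally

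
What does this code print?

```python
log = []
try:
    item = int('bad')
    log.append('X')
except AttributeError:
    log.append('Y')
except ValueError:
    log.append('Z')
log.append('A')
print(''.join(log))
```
ZA

ValueError is caught by its specific handler, not AttributeError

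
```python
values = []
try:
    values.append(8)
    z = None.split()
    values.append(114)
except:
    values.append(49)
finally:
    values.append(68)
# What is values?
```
[8, 49, 68]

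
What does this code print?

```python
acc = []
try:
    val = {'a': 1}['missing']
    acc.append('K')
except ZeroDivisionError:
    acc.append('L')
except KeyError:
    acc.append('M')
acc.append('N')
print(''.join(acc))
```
MN

KeyError is caught by its specific handler, not ZeroDivisionError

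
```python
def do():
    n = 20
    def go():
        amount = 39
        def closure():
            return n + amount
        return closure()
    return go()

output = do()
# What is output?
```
59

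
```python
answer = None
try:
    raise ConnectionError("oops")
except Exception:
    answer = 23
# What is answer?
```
23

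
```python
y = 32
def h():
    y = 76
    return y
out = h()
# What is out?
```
76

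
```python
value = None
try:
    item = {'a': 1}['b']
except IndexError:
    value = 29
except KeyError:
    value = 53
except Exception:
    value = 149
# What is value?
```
53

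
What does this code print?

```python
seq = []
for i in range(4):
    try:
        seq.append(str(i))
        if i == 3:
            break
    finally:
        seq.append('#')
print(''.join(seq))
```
0#1#2#3#

finally runs even when breaking out of loop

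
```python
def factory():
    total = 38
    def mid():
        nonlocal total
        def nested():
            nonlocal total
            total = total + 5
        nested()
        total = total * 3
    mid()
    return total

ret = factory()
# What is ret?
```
129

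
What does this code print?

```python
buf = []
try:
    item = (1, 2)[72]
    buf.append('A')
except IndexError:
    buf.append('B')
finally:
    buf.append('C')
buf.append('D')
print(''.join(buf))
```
BCD

finally always runs, even after exception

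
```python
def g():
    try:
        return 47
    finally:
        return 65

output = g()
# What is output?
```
65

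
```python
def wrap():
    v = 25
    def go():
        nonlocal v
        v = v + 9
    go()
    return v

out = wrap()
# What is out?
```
34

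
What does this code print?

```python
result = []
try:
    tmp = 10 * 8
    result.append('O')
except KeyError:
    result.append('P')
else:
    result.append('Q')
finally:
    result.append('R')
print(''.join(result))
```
OQR

else runs before finally when no exception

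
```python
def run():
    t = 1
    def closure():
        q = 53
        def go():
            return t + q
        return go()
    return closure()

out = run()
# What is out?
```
54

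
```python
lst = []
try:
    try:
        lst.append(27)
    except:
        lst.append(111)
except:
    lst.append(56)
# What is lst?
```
[27]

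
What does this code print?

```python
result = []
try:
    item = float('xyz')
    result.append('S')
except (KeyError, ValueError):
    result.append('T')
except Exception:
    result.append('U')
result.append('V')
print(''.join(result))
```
TV

ValueError matches tuple containing it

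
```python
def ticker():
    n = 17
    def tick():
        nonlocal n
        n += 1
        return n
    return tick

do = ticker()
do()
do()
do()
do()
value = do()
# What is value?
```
22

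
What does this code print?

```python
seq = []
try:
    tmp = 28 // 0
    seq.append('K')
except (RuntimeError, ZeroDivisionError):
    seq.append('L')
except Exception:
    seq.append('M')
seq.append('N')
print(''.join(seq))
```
LN

ZeroDivisionError matches tuple containing it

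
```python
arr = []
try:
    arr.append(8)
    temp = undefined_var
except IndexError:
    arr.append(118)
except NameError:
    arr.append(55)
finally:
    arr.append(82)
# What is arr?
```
[8, 55, 82]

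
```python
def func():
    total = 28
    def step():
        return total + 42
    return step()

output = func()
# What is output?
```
70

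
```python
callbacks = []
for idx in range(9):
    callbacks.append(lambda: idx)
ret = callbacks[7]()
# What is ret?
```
8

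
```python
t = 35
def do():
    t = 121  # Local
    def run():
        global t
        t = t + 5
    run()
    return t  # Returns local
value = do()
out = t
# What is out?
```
40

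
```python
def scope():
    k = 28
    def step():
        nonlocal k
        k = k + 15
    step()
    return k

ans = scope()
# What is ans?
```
43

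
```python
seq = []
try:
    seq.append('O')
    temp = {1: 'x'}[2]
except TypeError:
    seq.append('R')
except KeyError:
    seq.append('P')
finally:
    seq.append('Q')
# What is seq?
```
['O', 'P', 'Q']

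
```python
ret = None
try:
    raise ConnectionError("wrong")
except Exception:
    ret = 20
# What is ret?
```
20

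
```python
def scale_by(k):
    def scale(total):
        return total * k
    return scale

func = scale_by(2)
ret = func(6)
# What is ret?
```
12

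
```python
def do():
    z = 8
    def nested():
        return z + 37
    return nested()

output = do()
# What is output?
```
45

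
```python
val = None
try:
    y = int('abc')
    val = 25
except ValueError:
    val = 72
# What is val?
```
72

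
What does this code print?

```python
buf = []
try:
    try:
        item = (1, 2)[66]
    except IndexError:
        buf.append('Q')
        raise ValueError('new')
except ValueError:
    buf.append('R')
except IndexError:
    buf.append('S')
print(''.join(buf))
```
QR

New ValueError raised, caught by outer ValueError handler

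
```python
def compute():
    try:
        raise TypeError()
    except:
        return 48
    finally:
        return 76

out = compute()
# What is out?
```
76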